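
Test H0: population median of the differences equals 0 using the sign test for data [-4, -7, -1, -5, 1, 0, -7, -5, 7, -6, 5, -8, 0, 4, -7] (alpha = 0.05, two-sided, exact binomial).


Step 1: Discard zero differences. Original n = 15; n_eff = number of nonzero differences = 13.
Nonzero differences (with sign): -4, -7, -1, -5, +1, -7, -5, +7, -6, +5, -8, +4, -7
Step 2: Count signs: positive = 4, negative = 9.
Step 3: Under H0: P(positive) = 0.5, so the number of positives S ~ Bin(13, 0.5).
Step 4: Two-sided exact p-value = sum of Bin(13,0.5) probabilities at or below the observed probability = 0.266846.
Step 5: alpha = 0.05. fail to reject H0.

n_eff = 13, pos = 4, neg = 9, p = 0.266846, fail to reject H0.


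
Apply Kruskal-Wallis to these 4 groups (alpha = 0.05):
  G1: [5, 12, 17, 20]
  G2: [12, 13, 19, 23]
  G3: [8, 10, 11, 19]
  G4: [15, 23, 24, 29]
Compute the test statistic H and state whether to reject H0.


Step 1: Combine all N = 16 observations and assign midranks.
sorted (value, group, rank): (5,G1,1), (8,G3,2), (10,G3,3), (11,G3,4), (12,G1,5.5), (12,G2,5.5), (13,G2,7), (15,G4,8), (17,G1,9), (19,G2,10.5), (19,G3,10.5), (20,G1,12), (23,G2,13.5), (23,G4,13.5), (24,G4,15), (29,G4,16)
Step 2: Sum ranks within each group.
R_1 = 27.5 (n_1 = 4)
R_2 = 36.5 (n_2 = 4)
R_3 = 19.5 (n_3 = 4)
R_4 = 52.5 (n_4 = 4)
Step 3: H = 12/(N(N+1)) * sum(R_i^2/n_i) - 3(N+1)
     = 12/(16*17) * (27.5^2/4 + 36.5^2/4 + 19.5^2/4 + 52.5^2/4) - 3*17
     = 0.044118 * 1306.25 - 51
     = 6.628676.
Step 4: Ties present; correction factor C = 1 - 18/(16^3 - 16) = 0.995588. Corrected H = 6.628676 / 0.995588 = 6.658050.
Step 5: Under H0, H ~ chi^2(3); p-value = 0.083634.
Step 6: alpha = 0.05. fail to reject H0.

H = 6.6581, df = 3, p = 0.083634, fail to reject H0.


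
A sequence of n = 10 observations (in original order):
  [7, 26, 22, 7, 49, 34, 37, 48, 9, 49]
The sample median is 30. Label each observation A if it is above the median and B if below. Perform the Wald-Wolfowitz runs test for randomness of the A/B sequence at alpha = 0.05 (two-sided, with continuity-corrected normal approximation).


Step 1: Compute median = 30; label A = above, B = below.
Labels in order: BBBBAAAABA  (n_A = 5, n_B = 5)
Step 2: Count runs R = 4.
Step 3: Under H0 (random ordering), E[R] = 2*n_A*n_B/(n_A+n_B) + 1 = 2*5*5/10 + 1 = 6.0000.
        Var[R] = 2*n_A*n_B*(2*n_A*n_B - n_A - n_B) / ((n_A+n_B)^2 * (n_A+n_B-1)) = 2000/900 = 2.2222.
        SD[R] = 1.4907.
Step 4: Continuity-corrected z = (R + 0.5 - E[R]) / SD[R] = (4 + 0.5 - 6.0000) / 1.4907 = -1.0062.
Step 5: Two-sided p-value via normal approximation = 2*(1 - Phi(|z|)) = 0.314305.
Step 6: alpha = 0.05. fail to reject H0.

R = 4, z = -1.0062, p = 0.314305, fail to reject H0.


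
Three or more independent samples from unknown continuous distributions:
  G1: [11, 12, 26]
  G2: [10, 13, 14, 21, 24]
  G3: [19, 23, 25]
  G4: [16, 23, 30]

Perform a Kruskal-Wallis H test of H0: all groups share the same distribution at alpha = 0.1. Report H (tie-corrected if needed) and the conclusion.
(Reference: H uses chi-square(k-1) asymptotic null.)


Step 1: Combine all N = 14 observations and assign midranks.
sorted (value, group, rank): (10,G2,1), (11,G1,2), (12,G1,3), (13,G2,4), (14,G2,5), (16,G4,6), (19,G3,7), (21,G2,8), (23,G3,9.5), (23,G4,9.5), (24,G2,11), (25,G3,12), (26,G1,13), (30,G4,14)
Step 2: Sum ranks within each group.
R_1 = 18 (n_1 = 3)
R_2 = 29 (n_2 = 5)
R_3 = 28.5 (n_3 = 3)
R_4 = 29.5 (n_4 = 3)
Step 3: H = 12/(N(N+1)) * sum(R_i^2/n_i) - 3(N+1)
     = 12/(14*15) * (18^2/3 + 29^2/5 + 28.5^2/3 + 29.5^2/3) - 3*15
     = 0.057143 * 837.033 - 45
     = 2.830476.
Step 4: Ties present; correction factor C = 1 - 6/(14^3 - 14) = 0.997802. Corrected H = 2.830476 / 0.997802 = 2.836711.
Step 5: Under H0, H ~ chi^2(3); p-value = 0.417492.
Step 6: alpha = 0.1. fail to reject H0.

H = 2.8367, df = 3, p = 0.417492, fail to reject H0.


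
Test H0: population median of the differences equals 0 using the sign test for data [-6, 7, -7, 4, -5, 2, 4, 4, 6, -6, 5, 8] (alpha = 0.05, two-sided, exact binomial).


Step 1: Discard zero differences. Original n = 12; n_eff = number of nonzero differences = 12.
Nonzero differences (with sign): -6, +7, -7, +4, -5, +2, +4, +4, +6, -6, +5, +8
Step 2: Count signs: positive = 8, negative = 4.
Step 3: Under H0: P(positive) = 0.5, so the number of positives S ~ Bin(12, 0.5).
Step 4: Two-sided exact p-value = sum of Bin(12,0.5) probabilities at or below the observed probability = 0.387695.
Step 5: alpha = 0.05. fail to reject H0.

n_eff = 12, pos = 8, neg = 4, p = 0.387695, fail to reject H0.


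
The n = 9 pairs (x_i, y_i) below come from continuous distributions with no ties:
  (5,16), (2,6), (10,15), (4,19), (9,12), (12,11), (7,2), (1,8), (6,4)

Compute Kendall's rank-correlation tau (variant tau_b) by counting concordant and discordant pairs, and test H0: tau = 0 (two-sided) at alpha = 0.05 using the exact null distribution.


Step 1: Enumerate the 36 unordered pairs (i,j) with i<j and classify each by sign(x_j-x_i) * sign(y_j-y_i).
  (1,2):dx=-3,dy=-10->C; (1,3):dx=+5,dy=-1->D; (1,4):dx=-1,dy=+3->D; (1,5):dx=+4,dy=-4->D
  (1,6):dx=+7,dy=-5->D; (1,7):dx=+2,dy=-14->D; (1,8):dx=-4,dy=-8->C; (1,9):dx=+1,dy=-12->D
  (2,3):dx=+8,dy=+9->C; (2,4):dx=+2,dy=+13->C; (2,5):dx=+7,dy=+6->C; (2,6):dx=+10,dy=+5->C
  (2,7):dx=+5,dy=-4->D; (2,8):dx=-1,dy=+2->D; (2,9):dx=+4,dy=-2->D; (3,4):dx=-6,dy=+4->D
  (3,5):dx=-1,dy=-3->C; (3,6):dx=+2,dy=-4->D; (3,7):dx=-3,dy=-13->C; (3,8):dx=-9,dy=-7->C
  (3,9):dx=-4,dy=-11->C; (4,5):dx=+5,dy=-7->D; (4,6):dx=+8,dy=-8->D; (4,7):dx=+3,dy=-17->D
  (4,8):dx=-3,dy=-11->C; (4,9):dx=+2,dy=-15->D; (5,6):dx=+3,dy=-1->D; (5,7):dx=-2,dy=-10->C
  (5,8):dx=-8,dy=-4->C; (5,9):dx=-3,dy=-8->C; (6,7):dx=-5,dy=-9->C; (6,8):dx=-11,dy=-3->C
  (6,9):dx=-6,dy=-7->C; (7,8):dx=-6,dy=+6->D; (7,9):dx=-1,dy=+2->D; (8,9):dx=+5,dy=-4->D
Step 2: C = 17, D = 19, total pairs = 36.
Step 3: tau = (C - D)/(n(n-1)/2) = (17 - 19)/36 = -0.055556.
Step 4: Exact two-sided p-value (enumerate n! = 362880 permutations of y under H0): p = 0.919455.
Step 5: alpha = 0.05. fail to reject H0.

tau_b = -0.0556 (C=17, D=19), p = 0.919455, fail to reject H0.


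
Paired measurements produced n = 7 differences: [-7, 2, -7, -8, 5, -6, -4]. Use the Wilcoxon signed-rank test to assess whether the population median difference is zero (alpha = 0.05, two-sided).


Step 1: Drop any zero differences (none here) and take |d_i|.
|d| = [7, 2, 7, 8, 5, 6, 4]
Step 2: Midrank |d_i| (ties get averaged ranks).
ranks: |7|->5.5, |2|->1, |7|->5.5, |8|->7, |5|->3, |6|->4, |4|->2
Step 3: Attach original signs; sum ranks with positive sign and with negative sign.
W+ = 1 + 3 = 4
W- = 5.5 + 5.5 + 7 + 4 + 2 = 24
(Check: W+ + W- = 28 should equal n(n+1)/2 = 28.)
Step 4: Test statistic W = min(W+, W-) = 4.
Step 5: Ties in |d|, so use the tie-corrected normal approximation.
        E[W] = n(n+1)/4 = 7*8/4 = 14.
        Tie groups: |d|=7 (t=2); sum(t^3 - t) = 6.
        Var[W] = n(n+1)(2n+1)/24 - sum(t^3-t)/48 = 840/24 - 6/48 = 34.875.
        z = (W - E[W]) / sqrt(Var[W]) = (4 - 14) / 5.9055 = -1.6933.
        Two-sided p = 2*Phi(z) = 0.090392.
Step 6: alpha = 0.05. fail to reject H0.

W+ = 4, W- = 24, W = min = 4, p = 0.090392, fail to reject H0.


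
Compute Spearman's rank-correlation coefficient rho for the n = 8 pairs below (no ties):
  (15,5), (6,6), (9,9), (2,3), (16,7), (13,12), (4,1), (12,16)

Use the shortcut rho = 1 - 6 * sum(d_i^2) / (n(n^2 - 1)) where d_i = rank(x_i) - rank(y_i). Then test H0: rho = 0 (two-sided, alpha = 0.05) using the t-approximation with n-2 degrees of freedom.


Step 1: Rank x and y separately (midranks; no ties here).
rank(x): 15->7, 6->3, 9->4, 2->1, 16->8, 13->6, 4->2, 12->5
rank(y): 5->3, 6->4, 9->6, 3->2, 7->5, 12->7, 1->1, 16->8
Step 2: d_i = R_x(i) - R_y(i); compute d_i^2.
  (7-3)^2=16, (3-4)^2=1, (4-6)^2=4, (1-2)^2=1, (8-5)^2=9, (6-7)^2=1, (2-1)^2=1, (5-8)^2=9
sum(d^2) = 42.
Step 3: rho = 1 - 6*42 / (8*(8^2 - 1)) = 1 - 252/504 = 0.500000.
Step 4: Under H0, t = rho * sqrt((n-2)/(1-rho^2)) = 1.4142 ~ t(6).
Step 5: Two-sided p-value from the t-distribution with 6 df = 0.207031.
Step 6: alpha = 0.05. fail to reject H0.

rho = 0.5000, p = 0.207031, fail to reject H0 at alpha = 0.05.


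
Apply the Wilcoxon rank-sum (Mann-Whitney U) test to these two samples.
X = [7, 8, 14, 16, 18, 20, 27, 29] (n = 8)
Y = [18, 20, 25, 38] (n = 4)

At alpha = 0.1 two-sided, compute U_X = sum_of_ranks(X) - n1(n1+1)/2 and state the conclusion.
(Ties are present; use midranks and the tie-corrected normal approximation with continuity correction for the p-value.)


Step 1: Combine and sort all 12 observations; assign midranks.
sorted (value, group): (7,X), (8,X), (14,X), (16,X), (18,X), (18,Y), (20,X), (20,Y), (25,Y), (27,X), (29,X), (38,Y)
ranks: 7->1, 8->2, 14->3, 16->4, 18->5.5, 18->5.5, 20->7.5, 20->7.5, 25->9, 27->10, 29->11, 38->12
Step 2: Rank sum for X: R1 = 1 + 2 + 3 + 4 + 5.5 + 7.5 + 10 + 11 = 44.
Step 3: U_X = R1 - n1(n1+1)/2 = 44 - 8*9/2 = 44 - 36 = 8.
       U_Y = n1*n2 - U_X = 32 - 8 = 24.
Step 4: Ties are present, so use the tie-corrected normal approximation (with continuity correction) for the p-value.
Step 5: p-value = 0.201148; compare to alpha = 0.1. fail to reject H0.

U_X = 8, p = 0.201148, fail to reject H0 at alpha = 0.1.


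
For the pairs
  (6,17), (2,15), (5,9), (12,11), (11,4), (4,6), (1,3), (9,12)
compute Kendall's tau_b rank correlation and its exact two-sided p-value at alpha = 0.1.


Step 1: Enumerate the 28 unordered pairs (i,j) with i<j and classify each by sign(x_j-x_i) * sign(y_j-y_i).
  (1,2):dx=-4,dy=-2->C; (1,3):dx=-1,dy=-8->C; (1,4):dx=+6,dy=-6->D; (1,5):dx=+5,dy=-13->D
  (1,6):dx=-2,dy=-11->C; (1,7):dx=-5,dy=-14->C; (1,8):dx=+3,dy=-5->D; (2,3):dx=+3,dy=-6->D
  (2,4):dx=+10,dy=-4->D; (2,5):dx=+9,dy=-11->D; (2,6):dx=+2,dy=-9->D; (2,7):dx=-1,dy=-12->C
  (2,8):dx=+7,dy=-3->D; (3,4):dx=+7,dy=+2->C; (3,5):dx=+6,dy=-5->D; (3,6):dx=-1,dy=-3->C
  (3,7):dx=-4,dy=-6->C; (3,8):dx=+4,dy=+3->C; (4,5):dx=-1,dy=-7->C; (4,6):dx=-8,dy=-5->C
  (4,7):dx=-11,dy=-8->C; (4,8):dx=-3,dy=+1->D; (5,6):dx=-7,dy=+2->D; (5,7):dx=-10,dy=-1->C
  (5,8):dx=-2,dy=+8->D; (6,7):dx=-3,dy=-3->C; (6,8):dx=+5,dy=+6->C; (7,8):dx=+8,dy=+9->C
Step 2: C = 16, D = 12, total pairs = 28.
Step 3: tau = (C - D)/(n(n-1)/2) = (16 - 12)/28 = 0.142857.
Step 4: Exact two-sided p-value (enumerate n! = 40320 permutations of y under H0): p = 0.719544.
Step 5: alpha = 0.1. fail to reject H0.

tau_b = 0.1429 (C=16, D=12), p = 0.719544, fail to reject H0.


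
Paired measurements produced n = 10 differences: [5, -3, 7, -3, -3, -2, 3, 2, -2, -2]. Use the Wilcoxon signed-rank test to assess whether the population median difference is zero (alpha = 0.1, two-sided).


Step 1: Drop any zero differences (none here) and take |d_i|.
|d| = [5, 3, 7, 3, 3, 2, 3, 2, 2, 2]
Step 2: Midrank |d_i| (ties get averaged ranks).
ranks: |5|->9, |3|->6.5, |7|->10, |3|->6.5, |3|->6.5, |2|->2.5, |3|->6.5, |2|->2.5, |2|->2.5, |2|->2.5
Step 3: Attach original signs; sum ranks with positive sign and with negative sign.
W+ = 9 + 10 + 6.5 + 2.5 = 28
W- = 6.5 + 6.5 + 6.5 + 2.5 + 2.5 + 2.5 = 27
(Check: W+ + W- = 55 should equal n(n+1)/2 = 55.)
Step 4: Test statistic W = min(W+, W-) = 27.
Step 5: Ties in |d|, so use the tie-corrected normal approximation.
        E[W] = n(n+1)/4 = 10*11/4 = 27.5.
        Tie groups: |d|=2 (t=4), |d|=3 (t=4); sum(t^3 - t) = 120.
        Var[W] = n(n+1)(2n+1)/24 - sum(t^3-t)/48 = 2310/24 - 120/48 = 93.75.
        z = (W - E[W]) / sqrt(Var[W]) = (27 - 27.5) / 9.6825 = -0.0516.
        Two-sided p = 2*Phi(z) = 0.958816.
Step 6: alpha = 0.1. fail to reject H0.

W+ = 28, W- = 27, W = min = 27, p = 0.958816, fail to reject H0.


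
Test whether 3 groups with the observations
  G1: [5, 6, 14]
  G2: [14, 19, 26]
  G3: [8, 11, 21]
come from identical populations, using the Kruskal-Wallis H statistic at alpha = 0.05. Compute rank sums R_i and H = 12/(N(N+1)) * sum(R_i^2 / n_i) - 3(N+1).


Step 1: Combine all N = 9 observations and assign midranks.
sorted (value, group, rank): (5,G1,1), (6,G1,2), (8,G3,3), (11,G3,4), (14,G1,5.5), (14,G2,5.5), (19,G2,7), (21,G3,8), (26,G2,9)
Step 2: Sum ranks within each group.
R_1 = 8.5 (n_1 = 3)
R_2 = 21.5 (n_2 = 3)
R_3 = 15 (n_3 = 3)
Step 3: H = 12/(N(N+1)) * sum(R_i^2/n_i) - 3(N+1)
     = 12/(9*10) * (8.5^2/3 + 21.5^2/3 + 15^2/3) - 3*10
     = 0.133333 * 253.167 - 30
     = 3.755556.
Step 4: Ties present; correction factor C = 1 - 6/(9^3 - 9) = 0.991667. Corrected H = 3.755556 / 0.991667 = 3.787115.
Step 5: Under H0, H ~ chi^2(2); p-value = 0.150535.
Step 6: alpha = 0.05. fail to reject H0.

H = 3.7871, df = 2, p = 0.150535, fail to reject H0.


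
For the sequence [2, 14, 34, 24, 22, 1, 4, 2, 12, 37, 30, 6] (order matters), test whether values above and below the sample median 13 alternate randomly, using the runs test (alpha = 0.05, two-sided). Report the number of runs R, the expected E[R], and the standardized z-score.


Step 1: Compute median = 13; label A = above, B = below.
Labels in order: BAAAABBBBAAB  (n_A = 6, n_B = 6)
Step 2: Count runs R = 5.
Step 3: Under H0 (random ordering), E[R] = 2*n_A*n_B/(n_A+n_B) + 1 = 2*6*6/12 + 1 = 7.0000.
        Var[R] = 2*n_A*n_B*(2*n_A*n_B - n_A - n_B) / ((n_A+n_B)^2 * (n_A+n_B-1)) = 4320/1584 = 2.7273.
        SD[R] = 1.6514.
Step 4: Continuity-corrected z = (R + 0.5 - E[R]) / SD[R] = (5 + 0.5 - 7.0000) / 1.6514 = -0.9083.
Step 5: Two-sided p-value via normal approximation = 2*(1 - Phi(|z|)) = 0.363722.
Step 6: alpha = 0.05. fail to reject H0.

R = 5, z = -0.9083, p = 0.363722, fail to reject H0.


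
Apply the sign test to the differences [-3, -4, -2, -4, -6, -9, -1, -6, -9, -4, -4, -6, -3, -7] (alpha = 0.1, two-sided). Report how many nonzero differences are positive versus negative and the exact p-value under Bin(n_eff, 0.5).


Step 1: Discard zero differences. Original n = 14; n_eff = number of nonzero differences = 14.
Nonzero differences (with sign): -3, -4, -2, -4, -6, -9, -1, -6, -9, -4, -4, -6, -3, -7
Step 2: Count signs: positive = 0, negative = 14.
Step 3: Under H0: P(positive) = 0.5, so the number of positives S ~ Bin(14, 0.5).
Step 4: Two-sided exact p-value = sum of Bin(14,0.5) probabilities at or below the observed probability = 0.000122.
Step 5: alpha = 0.1. reject H0.

n_eff = 14, pos = 0, neg = 14, p = 0.000122, reject H0.


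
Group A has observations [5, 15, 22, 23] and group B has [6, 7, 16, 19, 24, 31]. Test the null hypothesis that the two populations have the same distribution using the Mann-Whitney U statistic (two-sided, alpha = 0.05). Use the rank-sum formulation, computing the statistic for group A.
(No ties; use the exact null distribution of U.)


Step 1: Combine and sort all 10 observations; assign midranks.
sorted (value, group): (5,X), (6,Y), (7,Y), (15,X), (16,Y), (19,Y), (22,X), (23,X), (24,Y), (31,Y)
ranks: 5->1, 6->2, 7->3, 15->4, 16->5, 19->6, 22->7, 23->8, 24->9, 31->10
Step 2: Rank sum for X: R1 = 1 + 4 + 7 + 8 = 20.
Step 3: U_X = R1 - n1(n1+1)/2 = 20 - 4*5/2 = 20 - 10 = 10.
       U_Y = n1*n2 - U_X = 24 - 10 = 14.
Step 4: No ties, so the exact null distribution of U (based on enumerating the C(10,4) = 210 equally likely rank assignments) gives the two-sided p-value.
Step 5: p-value = 0.761905; compare to alpha = 0.05. fail to reject H0.

U_X = 10, p = 0.761905, fail to reject H0 at alpha = 0.05.


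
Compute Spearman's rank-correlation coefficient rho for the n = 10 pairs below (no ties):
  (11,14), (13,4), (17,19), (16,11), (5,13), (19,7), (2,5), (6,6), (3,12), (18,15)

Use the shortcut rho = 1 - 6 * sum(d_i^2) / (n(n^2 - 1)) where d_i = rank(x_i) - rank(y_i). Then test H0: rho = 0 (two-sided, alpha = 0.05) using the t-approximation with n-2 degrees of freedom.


Step 1: Rank x and y separately (midranks; no ties here).
rank(x): 11->5, 13->6, 17->8, 16->7, 5->3, 19->10, 2->1, 6->4, 3->2, 18->9
rank(y): 14->8, 4->1, 19->10, 11->5, 13->7, 7->4, 5->2, 6->3, 12->6, 15->9
Step 2: d_i = R_x(i) - R_y(i); compute d_i^2.
  (5-8)^2=9, (6-1)^2=25, (8-10)^2=4, (7-5)^2=4, (3-7)^2=16, (10-4)^2=36, (1-2)^2=1, (4-3)^2=1, (2-6)^2=16, (9-9)^2=0
sum(d^2) = 112.
Step 3: rho = 1 - 6*112 / (10*(10^2 - 1)) = 1 - 672/990 = 0.321212.
Step 4: Under H0, t = rho * sqrt((n-2)/(1-rho^2)) = 0.9594 ~ t(8).
Step 5: Two-sided p-value from the t-distribution with 8 df = 0.365468.
Step 6: alpha = 0.05. fail to reject H0.

rho = 0.3212, p = 0.365468, fail to reject H0 at alpha = 0.05.


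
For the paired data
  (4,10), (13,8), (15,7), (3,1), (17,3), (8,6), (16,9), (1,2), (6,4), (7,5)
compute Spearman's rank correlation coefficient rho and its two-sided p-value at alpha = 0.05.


Step 1: Rank x and y separately (midranks; no ties here).
rank(x): 4->3, 13->7, 15->8, 3->2, 17->10, 8->6, 16->9, 1->1, 6->4, 7->5
rank(y): 10->10, 8->8, 7->7, 1->1, 3->3, 6->6, 9->9, 2->2, 4->4, 5->5
Step 2: d_i = R_x(i) - R_y(i); compute d_i^2.
  (3-10)^2=49, (7-8)^2=1, (8-7)^2=1, (2-1)^2=1, (10-3)^2=49, (6-6)^2=0, (9-9)^2=0, (1-2)^2=1, (4-4)^2=0, (5-5)^2=0
sum(d^2) = 102.
Step 3: rho = 1 - 6*102 / (10*(10^2 - 1)) = 1 - 612/990 = 0.381818.
Step 4: Under H0, t = rho * sqrt((n-2)/(1-rho^2)) = 1.1685 ~ t(8).
Step 5: Two-sided p-value from the t-distribution with 8 df = 0.276255.
Step 6: alpha = 0.05. fail to reject H0.

rho = 0.3818, p = 0.276255, fail to reject H0 at alpha = 0.05.


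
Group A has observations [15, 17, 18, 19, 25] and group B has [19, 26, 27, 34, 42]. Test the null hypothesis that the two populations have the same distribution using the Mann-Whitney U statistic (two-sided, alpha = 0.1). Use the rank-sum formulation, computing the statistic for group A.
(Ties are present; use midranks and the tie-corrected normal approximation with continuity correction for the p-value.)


Step 1: Combine and sort all 10 observations; assign midranks.
sorted (value, group): (15,X), (17,X), (18,X), (19,X), (19,Y), (25,X), (26,Y), (27,Y), (34,Y), (42,Y)
ranks: 15->1, 17->2, 18->3, 19->4.5, 19->4.5, 25->6, 26->7, 27->8, 34->9, 42->10
Step 2: Rank sum for X: R1 = 1 + 2 + 3 + 4.5 + 6 = 16.5.
Step 3: U_X = R1 - n1(n1+1)/2 = 16.5 - 5*6/2 = 16.5 - 15 = 1.5.
       U_Y = n1*n2 - U_X = 25 - 1.5 = 23.5.
Step 4: Ties are present, so use the tie-corrected normal approximation (with continuity correction) for the p-value.
Step 5: p-value = 0.027803; compare to alpha = 0.1. reject H0.

U_X = 1.5, p = 0.027803, reject H0 at alpha = 0.1.


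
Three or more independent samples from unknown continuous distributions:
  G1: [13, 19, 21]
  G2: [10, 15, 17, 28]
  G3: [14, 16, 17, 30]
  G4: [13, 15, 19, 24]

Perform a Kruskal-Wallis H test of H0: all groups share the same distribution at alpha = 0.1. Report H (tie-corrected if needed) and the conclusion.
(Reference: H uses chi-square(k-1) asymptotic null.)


Step 1: Combine all N = 15 observations and assign midranks.
sorted (value, group, rank): (10,G2,1), (13,G1,2.5), (13,G4,2.5), (14,G3,4), (15,G2,5.5), (15,G4,5.5), (16,G3,7), (17,G2,8.5), (17,G3,8.5), (19,G1,10.5), (19,G4,10.5), (21,G1,12), (24,G4,13), (28,G2,14), (30,G3,15)
Step 2: Sum ranks within each group.
R_1 = 25 (n_1 = 3)
R_2 = 29 (n_2 = 4)
R_3 = 34.5 (n_3 = 4)
R_4 = 31.5 (n_4 = 4)
Step 3: H = 12/(N(N+1)) * sum(R_i^2/n_i) - 3(N+1)
     = 12/(15*16) * (25^2/3 + 29^2/4 + 34.5^2/4 + 31.5^2/4) - 3*16
     = 0.050000 * 964.208 - 48
     = 0.210417.
Step 4: Ties present; correction factor C = 1 - 24/(15^3 - 15) = 0.992857. Corrected H = 0.210417 / 0.992857 = 0.211930.
Step 5: Under H0, H ~ chi^2(3); p-value = 0.975641.
Step 6: alpha = 0.1. fail to reject H0.

H = 0.2119, df = 3, p = 0.975641, fail to reject H0.


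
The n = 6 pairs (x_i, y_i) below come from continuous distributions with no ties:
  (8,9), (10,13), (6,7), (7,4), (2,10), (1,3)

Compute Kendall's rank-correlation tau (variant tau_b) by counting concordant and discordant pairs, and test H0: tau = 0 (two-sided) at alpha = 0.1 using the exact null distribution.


Step 1: Enumerate the 15 unordered pairs (i,j) with i<j and classify each by sign(x_j-x_i) * sign(y_j-y_i).
  (1,2):dx=+2,dy=+4->C; (1,3):dx=-2,dy=-2->C; (1,4):dx=-1,dy=-5->C; (1,5):dx=-6,dy=+1->D
  (1,6):dx=-7,dy=-6->C; (2,3):dx=-4,dy=-6->C; (2,4):dx=-3,dy=-9->C; (2,5):dx=-8,dy=-3->C
  (2,6):dx=-9,dy=-10->C; (3,4):dx=+1,dy=-3->D; (3,5):dx=-4,dy=+3->D; (3,6):dx=-5,dy=-4->C
  (4,5):dx=-5,dy=+6->D; (4,6):dx=-6,dy=-1->C; (5,6):dx=-1,dy=-7->C
Step 2: C = 11, D = 4, total pairs = 15.
Step 3: tau = (C - D)/(n(n-1)/2) = (11 - 4)/15 = 0.466667.
Step 4: Exact two-sided p-value (enumerate n! = 720 permutations of y under H0): p = 0.272222.
Step 5: alpha = 0.1. fail to reject H0.

tau_b = 0.4667 (C=11, D=4), p = 0.272222, fail to reject H0.


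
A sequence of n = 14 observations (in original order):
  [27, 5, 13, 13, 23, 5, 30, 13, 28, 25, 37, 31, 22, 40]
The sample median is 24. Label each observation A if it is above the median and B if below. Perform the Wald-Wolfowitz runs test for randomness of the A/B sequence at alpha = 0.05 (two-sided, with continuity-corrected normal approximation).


Step 1: Compute median = 24; label A = above, B = below.
Labels in order: ABBBBBABAAAABA  (n_A = 7, n_B = 7)
Step 2: Count runs R = 7.
Step 3: Under H0 (random ordering), E[R] = 2*n_A*n_B/(n_A+n_B) + 1 = 2*7*7/14 + 1 = 8.0000.
        Var[R] = 2*n_A*n_B*(2*n_A*n_B - n_A - n_B) / ((n_A+n_B)^2 * (n_A+n_B-1)) = 8232/2548 = 3.2308.
        SD[R] = 1.7974.
Step 4: Continuity-corrected z = (R + 0.5 - E[R]) / SD[R] = (7 + 0.5 - 8.0000) / 1.7974 = -0.2782.
Step 5: Two-sided p-value via normal approximation = 2*(1 - Phi(|z|)) = 0.780879.
Step 6: alpha = 0.05. fail to reject H0.

R = 7, z = -0.2782, p = 0.780879, fail to reject H0.


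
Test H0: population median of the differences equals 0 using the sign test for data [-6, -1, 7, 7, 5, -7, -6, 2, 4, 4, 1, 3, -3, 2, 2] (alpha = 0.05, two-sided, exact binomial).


Step 1: Discard zero differences. Original n = 15; n_eff = number of nonzero differences = 15.
Nonzero differences (with sign): -6, -1, +7, +7, +5, -7, -6, +2, +4, +4, +1, +3, -3, +2, +2
Step 2: Count signs: positive = 10, negative = 5.
Step 3: Under H0: P(positive) = 0.5, so the number of positives S ~ Bin(15, 0.5).
Step 4: Two-sided exact p-value = sum of Bin(15,0.5) probabilities at or below the observed probability = 0.301758.
Step 5: alpha = 0.05. fail to reject H0.

n_eff = 15, pos = 10, neg = 5, p = 0.301758, fail to reject H0.


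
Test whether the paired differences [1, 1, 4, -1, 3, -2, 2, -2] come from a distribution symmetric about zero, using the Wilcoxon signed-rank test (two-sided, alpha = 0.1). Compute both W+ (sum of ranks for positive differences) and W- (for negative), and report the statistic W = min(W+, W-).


Step 1: Drop any zero differences (none here) and take |d_i|.
|d| = [1, 1, 4, 1, 3, 2, 2, 2]
Step 2: Midrank |d_i| (ties get averaged ranks).
ranks: |1|->2, |1|->2, |4|->8, |1|->2, |3|->7, |2|->5, |2|->5, |2|->5
Step 3: Attach original signs; sum ranks with positive sign and with negative sign.
W+ = 2 + 2 + 8 + 7 + 5 = 24
W- = 2 + 5 + 5 = 12
(Check: W+ + W- = 36 should equal n(n+1)/2 = 36.)
Step 4: Test statistic W = min(W+, W-) = 12.
Step 5: Ties in |d|, so use the tie-corrected normal approximation.
        E[W] = n(n+1)/4 = 8*9/4 = 18.
        Tie groups: |d|=1 (t=3), |d|=2 (t=3); sum(t^3 - t) = 48.
        Var[W] = n(n+1)(2n+1)/24 - sum(t^3-t)/48 = 1224/24 - 48/48 = 50.
        z = (W - E[W]) / sqrt(Var[W]) = (12 - 18) / 7.0711 = -0.8485.
        Two-sided p = 2*Phi(z) = 0.396144.
Step 6: alpha = 0.1. fail to reject H0.

W+ = 24, W- = 12, W = min = 12, p = 0.396144, fail to reject H0.


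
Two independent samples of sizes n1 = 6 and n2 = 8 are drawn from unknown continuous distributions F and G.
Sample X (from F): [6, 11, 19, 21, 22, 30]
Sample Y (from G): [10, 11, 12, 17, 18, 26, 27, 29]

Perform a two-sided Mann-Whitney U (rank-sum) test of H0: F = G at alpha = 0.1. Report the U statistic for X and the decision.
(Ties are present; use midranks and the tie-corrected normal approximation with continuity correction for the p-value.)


Step 1: Combine and sort all 14 observations; assign midranks.
sorted (value, group): (6,X), (10,Y), (11,X), (11,Y), (12,Y), (17,Y), (18,Y), (19,X), (21,X), (22,X), (26,Y), (27,Y), (29,Y), (30,X)
ranks: 6->1, 10->2, 11->3.5, 11->3.5, 12->5, 17->6, 18->7, 19->8, 21->9, 22->10, 26->11, 27->12, 29->13, 30->14
Step 2: Rank sum for X: R1 = 1 + 3.5 + 8 + 9 + 10 + 14 = 45.5.
Step 3: U_X = R1 - n1(n1+1)/2 = 45.5 - 6*7/2 = 45.5 - 21 = 24.5.
       U_Y = n1*n2 - U_X = 48 - 24.5 = 23.5.
Step 4: Ties are present, so use the tie-corrected normal approximation (with continuity correction) for the p-value.
Step 5: p-value = 1.000000; compare to alpha = 0.1. fail to reject H0.

U_X = 24.5, p = 1.000000, fail to reject H0 at alpha = 0.1.


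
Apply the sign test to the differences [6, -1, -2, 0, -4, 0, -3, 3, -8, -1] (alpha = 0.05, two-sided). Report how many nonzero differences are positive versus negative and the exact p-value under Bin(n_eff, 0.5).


Step 1: Discard zero differences. Original n = 10; n_eff = number of nonzero differences = 8.
Nonzero differences (with sign): +6, -1, -2, -4, -3, +3, -8, -1
Step 2: Count signs: positive = 2, negative = 6.
Step 3: Under H0: P(positive) = 0.5, so the number of positives S ~ Bin(8, 0.5).
Step 4: Two-sided exact p-value = sum of Bin(8,0.5) probabilities at or below the observed probability = 0.289062.
Step 5: alpha = 0.05. fail to reject H0.

n_eff = 8, pos = 2, neg = 6, p = 0.289062, fail to reject H0.


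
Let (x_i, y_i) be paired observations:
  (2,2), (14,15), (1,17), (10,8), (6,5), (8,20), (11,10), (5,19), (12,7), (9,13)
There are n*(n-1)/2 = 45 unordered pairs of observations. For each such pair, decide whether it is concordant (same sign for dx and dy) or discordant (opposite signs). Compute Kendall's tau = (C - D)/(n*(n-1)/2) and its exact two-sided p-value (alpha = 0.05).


Step 1: Enumerate the 45 unordered pairs (i,j) with i<j and classify each by sign(x_j-x_i) * sign(y_j-y_i).
  (1,2):dx=+12,dy=+13->C; (1,3):dx=-1,dy=+15->D; (1,4):dx=+8,dy=+6->C; (1,5):dx=+4,dy=+3->C
  (1,6):dx=+6,dy=+18->C; (1,7):dx=+9,dy=+8->C; (1,8):dx=+3,dy=+17->C; (1,9):dx=+10,dy=+5->C
  (1,10):dx=+7,dy=+11->C; (2,3):dx=-13,dy=+2->D; (2,4):dx=-4,dy=-7->C; (2,5):dx=-8,dy=-10->C
  (2,6):dx=-6,dy=+5->D; (2,7):dx=-3,dy=-5->C; (2,8):dx=-9,dy=+4->D; (2,9):dx=-2,dy=-8->C
  (2,10):dx=-5,dy=-2->C; (3,4):dx=+9,dy=-9->D; (3,5):dx=+5,dy=-12->D; (3,6):dx=+7,dy=+3->C
  (3,7):dx=+10,dy=-7->D; (3,8):dx=+4,dy=+2->C; (3,9):dx=+11,dy=-10->D; (3,10):dx=+8,dy=-4->D
  (4,5):dx=-4,dy=-3->C; (4,6):dx=-2,dy=+12->D; (4,7):dx=+1,dy=+2->C; (4,8):dx=-5,dy=+11->D
  (4,9):dx=+2,dy=-1->D; (4,10):dx=-1,dy=+5->D; (5,6):dx=+2,dy=+15->C; (5,7):dx=+5,dy=+5->C
  (5,8):dx=-1,dy=+14->D; (5,9):dx=+6,dy=+2->C; (5,10):dx=+3,dy=+8->C; (6,7):dx=+3,dy=-10->D
  (6,8):dx=-3,dy=-1->C; (6,9):dx=+4,dy=-13->D; (6,10):dx=+1,dy=-7->D; (7,8):dx=-6,dy=+9->D
  (7,9):dx=+1,dy=-3->D; (7,10):dx=-2,dy=+3->D; (8,9):dx=+7,dy=-12->D; (8,10):dx=+4,dy=-6->D
  (9,10):dx=-3,dy=+6->D
Step 2: C = 22, D = 23, total pairs = 45.
Step 3: tau = (C - D)/(n(n-1)/2) = (22 - 23)/45 = -0.022222.
Step 4: Exact two-sided p-value (enumerate n! = 3628800 permutations of y under H0): p = 1.000000.
Step 5: alpha = 0.05. fail to reject H0.

tau_b = -0.0222 (C=22, D=23), p = 1.000000, fail to reject H0.


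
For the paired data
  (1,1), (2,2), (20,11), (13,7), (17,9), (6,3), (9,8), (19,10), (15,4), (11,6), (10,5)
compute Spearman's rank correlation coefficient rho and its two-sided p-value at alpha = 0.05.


Step 1: Rank x and y separately (midranks; no ties here).
rank(x): 1->1, 2->2, 20->11, 13->7, 17->9, 6->3, 9->4, 19->10, 15->8, 11->6, 10->5
rank(y): 1->1, 2->2, 11->11, 7->7, 9->9, 3->3, 8->8, 10->10, 4->4, 6->6, 5->5
Step 2: d_i = R_x(i) - R_y(i); compute d_i^2.
  (1-1)^2=0, (2-2)^2=0, (11-11)^2=0, (7-7)^2=0, (9-9)^2=0, (3-3)^2=0, (4-8)^2=16, (10-10)^2=0, (8-4)^2=16, (6-6)^2=0, (5-5)^2=0
sum(d^2) = 32.
Step 3: rho = 1 - 6*32 / (11*(11^2 - 1)) = 1 - 192/1320 = 0.854545.
Step 4: Under H0, t = rho * sqrt((n-2)/(1-rho^2)) = 4.9360 ~ t(9).
Step 5: Two-sided p-value from the t-distribution with 9 df = 0.000807.
Step 6: alpha = 0.05. reject H0.

rho = 0.8545, p = 0.000807, reject H0 at alpha = 0.05.


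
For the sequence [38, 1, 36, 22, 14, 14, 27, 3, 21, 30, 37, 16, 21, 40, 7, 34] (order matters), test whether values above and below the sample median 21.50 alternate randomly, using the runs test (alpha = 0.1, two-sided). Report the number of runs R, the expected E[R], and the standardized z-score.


Step 1: Compute median = 21.50; label A = above, B = below.
Labels in order: ABAABBABBAABBABA  (n_A = 8, n_B = 8)
Step 2: Count runs R = 11.
Step 3: Under H0 (random ordering), E[R] = 2*n_A*n_B/(n_A+n_B) + 1 = 2*8*8/16 + 1 = 9.0000.
        Var[R] = 2*n_A*n_B*(2*n_A*n_B - n_A - n_B) / ((n_A+n_B)^2 * (n_A+n_B-1)) = 14336/3840 = 3.7333.
        SD[R] = 1.9322.
Step 4: Continuity-corrected z = (R - 0.5 - E[R]) / SD[R] = (11 - 0.5 - 9.0000) / 1.9322 = 0.7763.
Step 5: Two-sided p-value via normal approximation = 2*(1 - Phi(|z|)) = 0.437558.
Step 6: alpha = 0.1. fail to reject H0.

R = 11, z = 0.7763, p = 0.437558, fail to reject H0.


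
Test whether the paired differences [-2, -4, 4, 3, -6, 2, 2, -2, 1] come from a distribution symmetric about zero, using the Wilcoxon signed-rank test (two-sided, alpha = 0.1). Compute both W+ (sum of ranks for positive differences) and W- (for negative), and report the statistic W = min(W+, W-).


Step 1: Drop any zero differences (none here) and take |d_i|.
|d| = [2, 4, 4, 3, 6, 2, 2, 2, 1]
Step 2: Midrank |d_i| (ties get averaged ranks).
ranks: |2|->3.5, |4|->7.5, |4|->7.5, |3|->6, |6|->9, |2|->3.5, |2|->3.5, |2|->3.5, |1|->1
Step 3: Attach original signs; sum ranks with positive sign and with negative sign.
W+ = 7.5 + 6 + 3.5 + 3.5 + 1 = 21.5
W- = 3.5 + 7.5 + 9 + 3.5 = 23.5
(Check: W+ + W- = 45 should equal n(n+1)/2 = 45.)
Step 4: Test statistic W = min(W+, W-) = 21.5.
Step 5: Ties in |d|, so use the tie-corrected normal approximation.
        E[W] = n(n+1)/4 = 9*10/4 = 22.5.
        Tie groups: |d|=2 (t=4), |d|=4 (t=2); sum(t^3 - t) = 66.
        Var[W] = n(n+1)(2n+1)/24 - sum(t^3-t)/48 = 1710/24 - 66/48 = 69.875.
        z = (W - E[W]) / sqrt(Var[W]) = (21.5 - 22.5) / 8.3591 = -0.1196.
        Two-sided p = 2*Phi(z) = 0.904776.
Step 6: alpha = 0.1. fail to reject H0.

W+ = 21.5, W- = 23.5, W = min = 21.5, p = 0.904776, fail to reject H0.


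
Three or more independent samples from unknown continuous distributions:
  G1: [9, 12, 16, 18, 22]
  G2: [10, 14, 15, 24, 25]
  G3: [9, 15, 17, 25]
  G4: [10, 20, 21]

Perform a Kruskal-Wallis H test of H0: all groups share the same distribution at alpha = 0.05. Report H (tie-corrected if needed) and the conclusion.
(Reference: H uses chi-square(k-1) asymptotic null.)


Step 1: Combine all N = 17 observations and assign midranks.
sorted (value, group, rank): (9,G1,1.5), (9,G3,1.5), (10,G2,3.5), (10,G4,3.5), (12,G1,5), (14,G2,6), (15,G2,7.5), (15,G3,7.5), (16,G1,9), (17,G3,10), (18,G1,11), (20,G4,12), (21,G4,13), (22,G1,14), (24,G2,15), (25,G2,16.5), (25,G3,16.5)
Step 2: Sum ranks within each group.
R_1 = 40.5 (n_1 = 5)
R_2 = 48.5 (n_2 = 5)
R_3 = 35.5 (n_3 = 4)
R_4 = 28.5 (n_4 = 3)
Step 3: H = 12/(N(N+1)) * sum(R_i^2/n_i) - 3(N+1)
     = 12/(17*18) * (40.5^2/5 + 48.5^2/5 + 35.5^2/4 + 28.5^2/3) - 3*18
     = 0.039216 * 1384.31 - 54
     = 0.286765.
Step 4: Ties present; correction factor C = 1 - 24/(17^3 - 17) = 0.995098. Corrected H = 0.286765 / 0.995098 = 0.288177.
Step 5: Under H0, H ~ chi^2(3); p-value = 0.962236.
Step 6: alpha = 0.05. fail to reject H0.

H = 0.2882, df = 3, p = 0.962236, fail to reject H0.


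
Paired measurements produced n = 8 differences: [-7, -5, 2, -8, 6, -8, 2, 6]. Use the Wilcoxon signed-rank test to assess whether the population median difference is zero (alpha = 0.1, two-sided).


Step 1: Drop any zero differences (none here) and take |d_i|.
|d| = [7, 5, 2, 8, 6, 8, 2, 6]
Step 2: Midrank |d_i| (ties get averaged ranks).
ranks: |7|->6, |5|->3, |2|->1.5, |8|->7.5, |6|->4.5, |8|->7.5, |2|->1.5, |6|->4.5
Step 3: Attach original signs; sum ranks with positive sign and with negative sign.
W+ = 1.5 + 4.5 + 1.5 + 4.5 = 12
W- = 6 + 3 + 7.5 + 7.5 = 24
(Check: W+ + W- = 36 should equal n(n+1)/2 = 36.)
Step 4: Test statistic W = min(W+, W-) = 12.
Step 5: Ties in |d|, so use the tie-corrected normal approximation.
        E[W] = n(n+1)/4 = 8*9/4 = 18.
        Tie groups: |d|=2 (t=2), |d|=6 (t=2), |d|=8 (t=2); sum(t^3 - t) = 18.
        Var[W] = n(n+1)(2n+1)/24 - sum(t^3-t)/48 = 1224/24 - 18/48 = 50.625.
        z = (W - E[W]) / sqrt(Var[W]) = (12 - 18) / 7.1151 = -0.8433.
        Two-sided p = 2*Phi(z) = 0.399075.
Step 6: alpha = 0.1. fail to reject H0.

W+ = 12, W- = 24, W = min = 12, p = 0.399075, fail to reject H0.


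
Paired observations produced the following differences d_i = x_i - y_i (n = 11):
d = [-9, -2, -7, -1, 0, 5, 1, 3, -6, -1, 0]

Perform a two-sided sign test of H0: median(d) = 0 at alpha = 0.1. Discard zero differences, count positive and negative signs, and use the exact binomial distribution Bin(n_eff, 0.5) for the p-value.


Step 1: Discard zero differences. Original n = 11; n_eff = number of nonzero differences = 9.
Nonzero differences (with sign): -9, -2, -7, -1, +5, +1, +3, -6, -1
Step 2: Count signs: positive = 3, negative = 6.
Step 3: Under H0: P(positive) = 0.5, so the number of positives S ~ Bin(9, 0.5).
Step 4: Two-sided exact p-value = sum of Bin(9,0.5) probabilities at or below the observed probability = 0.507812.
Step 5: alpha = 0.1. fail to reject H0.

n_eff = 9, pos = 3, neg = 6, p = 0.507812, fail to reject H0.


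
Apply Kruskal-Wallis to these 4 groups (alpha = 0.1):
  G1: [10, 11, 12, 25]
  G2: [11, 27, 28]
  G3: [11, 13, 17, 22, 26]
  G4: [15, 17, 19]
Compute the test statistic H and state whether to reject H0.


Step 1: Combine all N = 15 observations and assign midranks.
sorted (value, group, rank): (10,G1,1), (11,G1,3), (11,G2,3), (11,G3,3), (12,G1,5), (13,G3,6), (15,G4,7), (17,G3,8.5), (17,G4,8.5), (19,G4,10), (22,G3,11), (25,G1,12), (26,G3,13), (27,G2,14), (28,G2,15)
Step 2: Sum ranks within each group.
R_1 = 21 (n_1 = 4)
R_2 = 32 (n_2 = 3)
R_3 = 41.5 (n_3 = 5)
R_4 = 25.5 (n_4 = 3)
Step 3: H = 12/(N(N+1)) * sum(R_i^2/n_i) - 3(N+1)
     = 12/(15*16) * (21^2/4 + 32^2/3 + 41.5^2/5 + 25.5^2/3) - 3*16
     = 0.050000 * 1012.78 - 48
     = 2.639167.
Step 4: Ties present; correction factor C = 1 - 30/(15^3 - 15) = 0.991071. Corrected H = 2.639167 / 0.991071 = 2.662943.
Step 5: Under H0, H ~ chi^2(3); p-value = 0.446562.
Step 6: alpha = 0.1. fail to reject H0.

H = 2.6629, df = 3, p = 0.446562, fail to reject H0.


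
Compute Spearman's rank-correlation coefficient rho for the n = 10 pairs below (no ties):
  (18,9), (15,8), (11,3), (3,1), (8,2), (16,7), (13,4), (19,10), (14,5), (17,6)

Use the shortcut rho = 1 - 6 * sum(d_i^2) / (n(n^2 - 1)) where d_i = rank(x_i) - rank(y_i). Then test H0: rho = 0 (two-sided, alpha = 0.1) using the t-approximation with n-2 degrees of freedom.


Step 1: Rank x and y separately (midranks; no ties here).
rank(x): 18->9, 15->6, 11->3, 3->1, 8->2, 16->7, 13->4, 19->10, 14->5, 17->8
rank(y): 9->9, 8->8, 3->3, 1->1, 2->2, 7->7, 4->4, 10->10, 5->5, 6->6
Step 2: d_i = R_x(i) - R_y(i); compute d_i^2.
  (9-9)^2=0, (6-8)^2=4, (3-3)^2=0, (1-1)^2=0, (2-2)^2=0, (7-7)^2=0, (4-4)^2=0, (10-10)^2=0, (5-5)^2=0, (8-6)^2=4
sum(d^2) = 8.
Step 3: rho = 1 - 6*8 / (10*(10^2 - 1)) = 1 - 48/990 = 0.951515.
Step 4: Under H0, t = rho * sqrt((n-2)/(1-rho^2)) = 8.7493 ~ t(8).
Step 5: Two-sided p-value from the t-distribution with 8 df = 0.000023.
Step 6: alpha = 0.1. reject H0.

rho = 0.9515, p = 0.000023, reject H0 at alpha = 0.1.


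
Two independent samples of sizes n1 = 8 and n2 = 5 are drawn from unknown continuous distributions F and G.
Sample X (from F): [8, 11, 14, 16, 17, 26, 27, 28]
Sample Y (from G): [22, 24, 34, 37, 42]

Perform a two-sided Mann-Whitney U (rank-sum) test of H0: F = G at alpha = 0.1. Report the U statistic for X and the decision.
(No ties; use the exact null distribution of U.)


Step 1: Combine and sort all 13 observations; assign midranks.
sorted (value, group): (8,X), (11,X), (14,X), (16,X), (17,X), (22,Y), (24,Y), (26,X), (27,X), (28,X), (34,Y), (37,Y), (42,Y)
ranks: 8->1, 11->2, 14->3, 16->4, 17->5, 22->6, 24->7, 26->8, 27->9, 28->10, 34->11, 37->12, 42->13
Step 2: Rank sum for X: R1 = 1 + 2 + 3 + 4 + 5 + 8 + 9 + 10 = 42.
Step 3: U_X = R1 - n1(n1+1)/2 = 42 - 8*9/2 = 42 - 36 = 6.
       U_Y = n1*n2 - U_X = 40 - 6 = 34.
Step 4: No ties, so the exact null distribution of U (based on enumerating the C(13,8) = 1287 equally likely rank assignments) gives the two-sided p-value.
Step 5: p-value = 0.045066; compare to alpha = 0.1. reject H0.

U_X = 6, p = 0.045066, reject H0 at alpha = 0.1.


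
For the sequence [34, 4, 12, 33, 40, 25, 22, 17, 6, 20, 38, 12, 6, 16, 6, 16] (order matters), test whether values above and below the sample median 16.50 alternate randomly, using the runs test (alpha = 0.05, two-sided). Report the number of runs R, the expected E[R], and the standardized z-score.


Step 1: Compute median = 16.50; label A = above, B = below.
Labels in order: ABBAAAAABAABBBBB  (n_A = 8, n_B = 8)
Step 2: Count runs R = 6.
Step 3: Under H0 (random ordering), E[R] = 2*n_A*n_B/(n_A+n_B) + 1 = 2*8*8/16 + 1 = 9.0000.
        Var[R] = 2*n_A*n_B*(2*n_A*n_B - n_A - n_B) / ((n_A+n_B)^2 * (n_A+n_B-1)) = 14336/3840 = 3.7333.
        SD[R] = 1.9322.
Step 4: Continuity-corrected z = (R + 0.5 - E[R]) / SD[R] = (6 + 0.5 - 9.0000) / 1.9322 = -1.2939.
Step 5: Two-sided p-value via normal approximation = 2*(1 - Phi(|z|)) = 0.195709.
Step 6: alpha = 0.05. fail to reject H0.

R = 6, z = -1.2939, p = 0.195709, fail to reject H0.


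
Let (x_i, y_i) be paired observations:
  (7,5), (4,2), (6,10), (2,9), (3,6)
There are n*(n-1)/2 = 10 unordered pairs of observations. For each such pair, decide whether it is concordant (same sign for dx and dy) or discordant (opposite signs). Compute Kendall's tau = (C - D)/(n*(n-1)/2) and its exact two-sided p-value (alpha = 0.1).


Step 1: Enumerate the 10 unordered pairs (i,j) with i<j and classify each by sign(x_j-x_i) * sign(y_j-y_i).
  (1,2):dx=-3,dy=-3->C; (1,3):dx=-1,dy=+5->D; (1,4):dx=-5,dy=+4->D; (1,5):dx=-4,dy=+1->D
  (2,3):dx=+2,dy=+8->C; (2,4):dx=-2,dy=+7->D; (2,5):dx=-1,dy=+4->D; (3,4):dx=-4,dy=-1->C
  (3,5):dx=-3,dy=-4->C; (4,5):dx=+1,dy=-3->D
Step 2: C = 4, D = 6, total pairs = 10.
Step 3: tau = (C - D)/(n(n-1)/2) = (4 - 6)/10 = -0.200000.
Step 4: Exact two-sided p-value (enumerate n! = 120 permutations of y under H0): p = 0.816667.
Step 5: alpha = 0.1. fail to reject H0.

tau_b = -0.2000 (C=4, D=6), p = 0.816667, fail to reject H0.


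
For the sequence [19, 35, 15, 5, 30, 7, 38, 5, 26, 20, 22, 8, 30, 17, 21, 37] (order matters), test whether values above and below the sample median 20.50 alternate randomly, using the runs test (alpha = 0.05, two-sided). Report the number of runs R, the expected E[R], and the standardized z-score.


Step 1: Compute median = 20.50; label A = above, B = below.
Labels in order: BABBABABABABABAA  (n_A = 8, n_B = 8)
Step 2: Count runs R = 14.
Step 3: Under H0 (random ordering), E[R] = 2*n_A*n_B/(n_A+n_B) + 1 = 2*8*8/16 + 1 = 9.0000.
        Var[R] = 2*n_A*n_B*(2*n_A*n_B - n_A - n_B) / ((n_A+n_B)^2 * (n_A+n_B-1)) = 14336/3840 = 3.7333.
        SD[R] = 1.9322.
Step 4: Continuity-corrected z = (R - 0.5 - E[R]) / SD[R] = (14 - 0.5 - 9.0000) / 1.9322 = 2.3290.
Step 5: Two-sided p-value via normal approximation = 2*(1 - Phi(|z|)) = 0.019861.
Step 6: alpha = 0.05. reject H0.

R = 14, z = 2.3290, p = 0.019861, reject H0.


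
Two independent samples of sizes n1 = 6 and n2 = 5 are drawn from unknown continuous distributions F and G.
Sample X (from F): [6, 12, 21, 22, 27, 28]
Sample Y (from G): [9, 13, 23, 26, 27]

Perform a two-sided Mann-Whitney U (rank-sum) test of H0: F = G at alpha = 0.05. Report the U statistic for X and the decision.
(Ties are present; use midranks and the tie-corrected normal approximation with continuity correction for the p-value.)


Step 1: Combine and sort all 11 observations; assign midranks.
sorted (value, group): (6,X), (9,Y), (12,X), (13,Y), (21,X), (22,X), (23,Y), (26,Y), (27,X), (27,Y), (28,X)
ranks: 6->1, 9->2, 12->3, 13->4, 21->5, 22->6, 23->7, 26->8, 27->9.5, 27->9.5, 28->11
Step 2: Rank sum for X: R1 = 1 + 3 + 5 + 6 + 9.5 + 11 = 35.5.
Step 3: U_X = R1 - n1(n1+1)/2 = 35.5 - 6*7/2 = 35.5 - 21 = 14.5.
       U_Y = n1*n2 - U_X = 30 - 14.5 = 15.5.
Step 4: Ties are present, so use the tie-corrected normal approximation (with continuity correction) for the p-value.
Step 5: p-value = 1.000000; compare to alpha = 0.05. fail to reject H0.

U_X = 14.5, p = 1.000000, fail to reject H0 at alpha = 0.05.
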